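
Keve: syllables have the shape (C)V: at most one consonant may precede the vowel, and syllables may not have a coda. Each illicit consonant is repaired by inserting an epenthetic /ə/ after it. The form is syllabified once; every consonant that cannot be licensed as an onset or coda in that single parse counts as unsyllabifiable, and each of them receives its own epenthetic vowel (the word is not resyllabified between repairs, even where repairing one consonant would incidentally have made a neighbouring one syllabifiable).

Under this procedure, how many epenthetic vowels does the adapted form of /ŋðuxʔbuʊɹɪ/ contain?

The unsyllabifiable consonants are /ŋ/, /x/, /ʔ/; each receives one epenthetic vowel.

3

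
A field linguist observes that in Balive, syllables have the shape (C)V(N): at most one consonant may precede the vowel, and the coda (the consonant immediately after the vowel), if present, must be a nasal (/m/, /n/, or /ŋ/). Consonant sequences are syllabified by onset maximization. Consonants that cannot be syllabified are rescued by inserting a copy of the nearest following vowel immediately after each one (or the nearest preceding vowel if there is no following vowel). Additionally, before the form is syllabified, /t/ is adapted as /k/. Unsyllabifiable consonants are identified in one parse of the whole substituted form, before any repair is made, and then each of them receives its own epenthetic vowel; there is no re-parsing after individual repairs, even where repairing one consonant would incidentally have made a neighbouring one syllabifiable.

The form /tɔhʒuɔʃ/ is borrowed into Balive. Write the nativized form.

Substitution: /t/ → /k/, giving /kɔhʒuɔʃ/.
Syllabifying with onset maximization leaves /h/, /ʃ/ stranded (only a nasal (/m/, /n/, or /ŋ/) is licensed in coda position; onsets are limited to one consonant).
Epenthesis after each stranded consonant: /h/ → /hu/, /ʃ/ → /ʃɔ/.

kɔhuʒuɔʃɔ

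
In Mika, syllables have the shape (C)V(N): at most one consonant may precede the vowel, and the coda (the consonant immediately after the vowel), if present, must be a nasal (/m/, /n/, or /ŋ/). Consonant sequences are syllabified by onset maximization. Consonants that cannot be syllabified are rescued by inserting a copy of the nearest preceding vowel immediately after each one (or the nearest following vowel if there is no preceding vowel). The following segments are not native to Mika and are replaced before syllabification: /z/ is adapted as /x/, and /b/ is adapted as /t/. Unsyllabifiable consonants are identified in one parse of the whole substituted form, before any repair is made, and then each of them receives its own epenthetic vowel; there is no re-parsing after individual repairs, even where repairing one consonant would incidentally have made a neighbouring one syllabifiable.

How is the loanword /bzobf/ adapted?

toxotofo

Substitution: /b/ → /t/, /z/ → /x/, giving /txotf/.
The consonants /t/, /t/, /f/ cannot be parsed into a legal (C)V(N) syllable (only a nasal (/m/, /n/, or /ŋ/) is licensed in coda position; onsets are limited to one consonant).
Each unlicensed consonant becomes the onset of a new syllable: /t/ → /to/, /t/ → /to/, /f/ → /fo/.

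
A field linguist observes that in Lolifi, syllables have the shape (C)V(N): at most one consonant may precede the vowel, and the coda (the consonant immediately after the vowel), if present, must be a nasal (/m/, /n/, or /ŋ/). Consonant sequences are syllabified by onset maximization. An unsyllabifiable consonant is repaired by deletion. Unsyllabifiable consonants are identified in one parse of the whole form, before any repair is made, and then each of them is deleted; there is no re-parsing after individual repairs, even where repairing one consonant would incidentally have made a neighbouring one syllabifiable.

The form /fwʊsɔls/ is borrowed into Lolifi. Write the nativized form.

Syllabifying with onset maximization leaves /f/, /l/, /s/ stranded (only a nasal (/m/, /n/, or /ŋ/) is licensed in coda position; onsets are limited to one consonant).
Deletion applies to /f/, /l/, /s/.

wʊsɔ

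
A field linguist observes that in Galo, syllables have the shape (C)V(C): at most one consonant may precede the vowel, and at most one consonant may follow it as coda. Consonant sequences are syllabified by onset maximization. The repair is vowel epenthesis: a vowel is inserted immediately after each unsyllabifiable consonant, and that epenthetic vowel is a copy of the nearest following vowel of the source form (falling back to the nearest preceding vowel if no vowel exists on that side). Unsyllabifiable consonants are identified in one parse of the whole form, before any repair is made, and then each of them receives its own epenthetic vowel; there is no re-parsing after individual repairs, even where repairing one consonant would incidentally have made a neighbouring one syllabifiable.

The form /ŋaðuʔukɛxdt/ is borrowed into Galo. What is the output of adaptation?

Under (C)V(C), the unsyllabifiable consonants are /d/, /t/ (at most one coda consonant is licensed; onsets are limited to one consonant).
Epenthesis after each stranded consonant: /d/ → /dɛ/, /t/ → /tɛ/.

ŋaðuʔukɛxdɛtɛ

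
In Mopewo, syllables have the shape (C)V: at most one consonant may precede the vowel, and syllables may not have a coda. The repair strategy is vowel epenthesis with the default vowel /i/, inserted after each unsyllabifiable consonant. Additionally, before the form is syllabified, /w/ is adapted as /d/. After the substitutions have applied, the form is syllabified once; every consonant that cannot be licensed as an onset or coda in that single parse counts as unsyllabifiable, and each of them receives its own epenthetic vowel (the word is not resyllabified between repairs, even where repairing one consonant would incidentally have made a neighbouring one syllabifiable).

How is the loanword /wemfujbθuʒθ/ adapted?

Substitution: /w/ → /d/, giving /demfujbθuʒθ/.
The consonants /m/, /j/, /b/, /ʒ/, /θ/ cannot be parsed into a legal (C)V syllable (no codas are permitted; onsets are limited to one consonant).
Inserting the epenthetic vowel yields /m/ → /mi/, /j/ → /ji/, /b/ → /bi/, /ʒ/ → /ʒi/, /θ/ → /θi/.

demifujibiθuʒiθi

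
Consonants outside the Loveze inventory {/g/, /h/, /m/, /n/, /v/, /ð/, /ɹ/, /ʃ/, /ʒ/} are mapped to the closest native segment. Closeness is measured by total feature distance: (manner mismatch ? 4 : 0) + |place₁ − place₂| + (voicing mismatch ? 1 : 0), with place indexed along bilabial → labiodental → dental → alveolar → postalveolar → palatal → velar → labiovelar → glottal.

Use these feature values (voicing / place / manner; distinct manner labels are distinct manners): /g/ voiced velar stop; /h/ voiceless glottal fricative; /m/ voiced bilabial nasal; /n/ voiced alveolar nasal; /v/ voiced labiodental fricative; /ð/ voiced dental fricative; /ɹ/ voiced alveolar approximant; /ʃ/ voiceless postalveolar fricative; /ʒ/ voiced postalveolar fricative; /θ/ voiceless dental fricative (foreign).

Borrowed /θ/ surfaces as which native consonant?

ð

/ð/ is closest: same manner (fricative), place distance 0 (dental→dental), voicing differs (+1); total 1. Next closest is /v/ at distance 2.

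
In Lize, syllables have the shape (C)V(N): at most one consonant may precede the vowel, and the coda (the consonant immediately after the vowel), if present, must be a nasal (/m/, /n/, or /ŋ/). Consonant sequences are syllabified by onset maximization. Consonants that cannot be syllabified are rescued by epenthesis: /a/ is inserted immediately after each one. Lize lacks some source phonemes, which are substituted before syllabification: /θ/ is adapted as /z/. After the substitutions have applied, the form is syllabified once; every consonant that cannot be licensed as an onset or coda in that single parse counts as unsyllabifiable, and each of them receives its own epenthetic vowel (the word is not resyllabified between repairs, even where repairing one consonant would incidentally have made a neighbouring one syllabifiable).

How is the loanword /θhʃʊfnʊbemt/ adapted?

Substitution: /θ/ → /z/, giving /zhʃʊfnʊbemt/.
Syllabifying with onset maximization leaves /z/, /h/, /f/, /t/ stranded (only a nasal (/m/, /n/, or /ŋ/) is licensed in coda position; onsets are limited to one consonant).
Epenthesis after each stranded consonant: /z/ → /za/, /h/ → /ha/, /f/ → /fa/, /t/ → /ta/.

zahaʃʊfanʊbemta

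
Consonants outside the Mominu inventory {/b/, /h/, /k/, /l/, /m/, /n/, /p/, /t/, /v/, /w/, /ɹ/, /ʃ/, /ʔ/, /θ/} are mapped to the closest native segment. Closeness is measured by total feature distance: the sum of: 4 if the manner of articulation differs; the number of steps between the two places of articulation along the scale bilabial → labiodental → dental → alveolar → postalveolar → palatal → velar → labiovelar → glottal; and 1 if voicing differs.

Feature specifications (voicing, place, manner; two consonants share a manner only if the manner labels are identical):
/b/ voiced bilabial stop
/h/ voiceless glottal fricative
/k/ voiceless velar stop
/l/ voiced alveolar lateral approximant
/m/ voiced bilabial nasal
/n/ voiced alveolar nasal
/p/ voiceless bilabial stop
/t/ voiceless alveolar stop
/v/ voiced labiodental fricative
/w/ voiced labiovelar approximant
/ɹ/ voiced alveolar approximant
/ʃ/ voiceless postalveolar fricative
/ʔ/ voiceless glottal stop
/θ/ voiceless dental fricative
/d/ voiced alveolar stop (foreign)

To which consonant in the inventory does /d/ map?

/t/ is closest: same manner (stop), place distance 0 (alveolar→alveolar), voicing differs (+1); total 1. Next closest is /b/ at distance 3.

t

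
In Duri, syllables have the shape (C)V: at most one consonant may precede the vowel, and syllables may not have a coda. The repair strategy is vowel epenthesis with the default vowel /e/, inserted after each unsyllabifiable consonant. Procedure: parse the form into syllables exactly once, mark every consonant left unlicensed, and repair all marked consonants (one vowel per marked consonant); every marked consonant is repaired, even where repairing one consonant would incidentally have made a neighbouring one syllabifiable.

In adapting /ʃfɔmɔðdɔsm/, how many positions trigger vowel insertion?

The unsyllabifiable consonants are /ʃ/, /ð/, /s/, /m/; each receives one epenthetic vowel.

4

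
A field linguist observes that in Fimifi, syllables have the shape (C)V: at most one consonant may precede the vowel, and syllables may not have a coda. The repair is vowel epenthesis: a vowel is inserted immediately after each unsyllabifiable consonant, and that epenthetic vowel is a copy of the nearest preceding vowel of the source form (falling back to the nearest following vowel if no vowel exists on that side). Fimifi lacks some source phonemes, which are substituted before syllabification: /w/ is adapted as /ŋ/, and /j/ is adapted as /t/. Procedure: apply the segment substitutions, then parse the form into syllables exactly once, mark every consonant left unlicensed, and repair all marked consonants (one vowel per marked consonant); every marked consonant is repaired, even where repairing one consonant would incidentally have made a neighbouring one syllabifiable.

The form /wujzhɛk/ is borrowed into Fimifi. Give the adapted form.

Substitution: /w/ → /ŋ/, /j/ → /t/, giving /ŋutzhɛk/.
Under (C)V, the unsyllabifiable consonants are /t/, /z/, /k/ (no codas are permitted; onsets are limited to one consonant).
Inserting the epenthetic vowel yields /t/ → /tu/, /z/ → /zu/, /k/ → /kɛ/.

ŋutuzuhɛkɛ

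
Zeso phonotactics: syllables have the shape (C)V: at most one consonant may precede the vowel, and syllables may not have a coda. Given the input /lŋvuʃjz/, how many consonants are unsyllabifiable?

Under (C)V, the unsyllabifiable consonants are /l/, /ŋ/, /ʃ/, /j/, /z/ (no codas are permitted; onsets are limited to one consonant).

5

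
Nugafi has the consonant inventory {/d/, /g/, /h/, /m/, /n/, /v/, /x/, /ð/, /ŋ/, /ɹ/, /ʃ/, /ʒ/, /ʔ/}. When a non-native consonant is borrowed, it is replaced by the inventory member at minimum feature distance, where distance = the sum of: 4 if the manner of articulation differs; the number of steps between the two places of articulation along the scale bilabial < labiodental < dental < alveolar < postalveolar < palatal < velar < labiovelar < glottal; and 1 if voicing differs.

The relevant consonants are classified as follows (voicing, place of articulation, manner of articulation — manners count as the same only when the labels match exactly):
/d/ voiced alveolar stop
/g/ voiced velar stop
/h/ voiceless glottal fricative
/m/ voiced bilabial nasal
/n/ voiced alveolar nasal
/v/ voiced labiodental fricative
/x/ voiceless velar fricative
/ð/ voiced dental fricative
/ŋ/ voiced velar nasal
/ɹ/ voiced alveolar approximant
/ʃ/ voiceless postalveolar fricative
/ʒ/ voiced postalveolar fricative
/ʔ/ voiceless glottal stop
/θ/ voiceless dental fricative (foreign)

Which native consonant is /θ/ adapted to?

/ð/ is closest: same manner (fricative), place distance 0 (dental→dental), voicing differs (+1); total 1. Next closest is /v/ at distance 2.

ð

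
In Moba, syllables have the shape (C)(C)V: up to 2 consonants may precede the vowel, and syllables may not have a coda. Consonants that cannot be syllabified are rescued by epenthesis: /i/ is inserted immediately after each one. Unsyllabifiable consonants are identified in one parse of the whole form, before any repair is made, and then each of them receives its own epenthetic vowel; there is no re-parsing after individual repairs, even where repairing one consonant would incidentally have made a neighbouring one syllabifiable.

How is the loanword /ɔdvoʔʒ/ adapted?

ɔdvoʔiʒi

The consonants /ʔ/, /ʒ/ cannot be parsed into a legal (C)(C)V syllable (no codas are permitted; onsets may contain at most 2 consonants).
Inserting the epenthetic vowel yields /ʔ/ → /ʔi/, /ʒ/ → /ʒi/.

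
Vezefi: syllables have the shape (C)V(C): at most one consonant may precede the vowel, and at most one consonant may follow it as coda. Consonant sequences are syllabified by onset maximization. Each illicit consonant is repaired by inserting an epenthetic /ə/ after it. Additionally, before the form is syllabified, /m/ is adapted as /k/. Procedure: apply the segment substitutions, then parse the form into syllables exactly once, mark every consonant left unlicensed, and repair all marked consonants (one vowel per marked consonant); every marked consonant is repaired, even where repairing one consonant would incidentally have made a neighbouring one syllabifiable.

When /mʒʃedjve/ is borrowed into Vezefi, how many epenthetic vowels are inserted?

After substitution the input is /kʒʃedjve/.
The unsyllabifiable consonants are /k/, /ʒ/, /j/; each receives one epenthetic vowel.

3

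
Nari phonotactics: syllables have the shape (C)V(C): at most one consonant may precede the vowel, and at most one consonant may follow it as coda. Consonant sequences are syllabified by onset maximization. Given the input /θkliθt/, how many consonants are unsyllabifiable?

The consonants /θ/, /k/, /t/ cannot be parsed into a legal (C)V(C) syllable (at most one coda consonant is licensed; onsets are limited to one consonant).

3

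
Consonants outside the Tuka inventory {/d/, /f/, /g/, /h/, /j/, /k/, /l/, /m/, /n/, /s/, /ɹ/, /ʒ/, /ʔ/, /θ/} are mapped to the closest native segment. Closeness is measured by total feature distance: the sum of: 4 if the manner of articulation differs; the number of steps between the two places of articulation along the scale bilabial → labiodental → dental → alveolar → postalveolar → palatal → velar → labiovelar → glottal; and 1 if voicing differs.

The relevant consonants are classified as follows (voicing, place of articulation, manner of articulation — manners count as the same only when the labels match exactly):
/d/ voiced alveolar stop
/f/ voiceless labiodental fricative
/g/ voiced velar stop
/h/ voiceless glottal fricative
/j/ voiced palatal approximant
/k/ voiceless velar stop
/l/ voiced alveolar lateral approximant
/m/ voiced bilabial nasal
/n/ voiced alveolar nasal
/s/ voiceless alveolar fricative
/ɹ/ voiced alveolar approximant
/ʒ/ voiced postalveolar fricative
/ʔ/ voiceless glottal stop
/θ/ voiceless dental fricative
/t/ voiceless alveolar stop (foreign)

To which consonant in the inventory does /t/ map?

/d/ is closest: same manner (stop), place distance 0 (alveolar→alveolar), voicing differs (+1); total 1. Next closest is /k/ at distance 3.

d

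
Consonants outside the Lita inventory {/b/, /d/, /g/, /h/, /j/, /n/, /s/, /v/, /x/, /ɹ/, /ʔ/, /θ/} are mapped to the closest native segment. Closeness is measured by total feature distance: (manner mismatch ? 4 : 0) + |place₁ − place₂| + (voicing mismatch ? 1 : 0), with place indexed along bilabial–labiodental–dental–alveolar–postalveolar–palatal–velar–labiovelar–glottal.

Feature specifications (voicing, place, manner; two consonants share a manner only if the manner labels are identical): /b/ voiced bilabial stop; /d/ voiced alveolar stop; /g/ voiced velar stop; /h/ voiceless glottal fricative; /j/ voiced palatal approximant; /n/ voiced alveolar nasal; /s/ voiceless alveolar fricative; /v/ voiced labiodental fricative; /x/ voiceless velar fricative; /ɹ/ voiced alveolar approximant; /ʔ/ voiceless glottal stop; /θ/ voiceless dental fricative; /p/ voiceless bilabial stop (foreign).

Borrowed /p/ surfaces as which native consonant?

/b/ is closest: same manner (stop), place distance 0 (bilabial→bilabial), voicing differs (+1); total 1. Next closest is /d/ at distance 4.

b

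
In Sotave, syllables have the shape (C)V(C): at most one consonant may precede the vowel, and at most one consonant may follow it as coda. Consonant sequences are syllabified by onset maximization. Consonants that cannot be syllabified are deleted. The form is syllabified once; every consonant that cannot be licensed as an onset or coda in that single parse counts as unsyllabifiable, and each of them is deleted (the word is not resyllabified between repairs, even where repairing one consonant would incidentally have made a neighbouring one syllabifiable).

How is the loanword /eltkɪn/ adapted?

Syllabifying with onset maximization leaves /t/ stranded (at most one coda consonant is licensed; onsets are limited to one consonant).
Deleting the stranded consonants removes /t/.

elkɪn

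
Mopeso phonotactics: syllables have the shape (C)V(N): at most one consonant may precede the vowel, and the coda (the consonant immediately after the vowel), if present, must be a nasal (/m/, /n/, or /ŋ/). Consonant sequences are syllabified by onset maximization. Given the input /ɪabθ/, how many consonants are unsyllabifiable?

Under (C)V(N), the unsyllabifiable consonants are /b/, /θ/ (only a nasal (/m/, /n/, or /ŋ/) is licensed in coda position; onsets are limited to one consonant).

2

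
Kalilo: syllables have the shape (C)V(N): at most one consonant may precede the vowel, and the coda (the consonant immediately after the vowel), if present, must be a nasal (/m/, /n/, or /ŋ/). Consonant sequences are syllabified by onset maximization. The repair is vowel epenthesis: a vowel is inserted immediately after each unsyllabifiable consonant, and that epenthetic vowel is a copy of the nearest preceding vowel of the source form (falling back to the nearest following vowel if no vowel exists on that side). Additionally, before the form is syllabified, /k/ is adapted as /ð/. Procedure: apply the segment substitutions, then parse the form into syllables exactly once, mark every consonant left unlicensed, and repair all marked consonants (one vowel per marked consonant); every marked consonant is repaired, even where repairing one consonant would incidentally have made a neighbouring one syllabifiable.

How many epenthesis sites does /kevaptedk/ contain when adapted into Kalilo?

3

After substitution the input is /ðevaptedð/.
The unsyllabifiable consonants are /p/, /d/, /ð/; each receives one epenthetic vowel.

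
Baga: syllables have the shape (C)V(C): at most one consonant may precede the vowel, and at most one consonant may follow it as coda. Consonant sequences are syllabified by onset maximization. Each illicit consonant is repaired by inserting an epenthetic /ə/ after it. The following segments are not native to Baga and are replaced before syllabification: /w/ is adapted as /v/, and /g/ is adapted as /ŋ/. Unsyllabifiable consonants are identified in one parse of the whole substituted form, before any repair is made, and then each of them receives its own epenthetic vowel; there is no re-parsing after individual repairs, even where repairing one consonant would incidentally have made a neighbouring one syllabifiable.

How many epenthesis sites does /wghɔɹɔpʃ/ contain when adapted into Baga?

After substitution the input is /vŋhɔɹɔpʃ/.
The unsyllabifiable consonants are /v/, /ŋ/, /ʃ/; each receives one epenthetic vowel.

3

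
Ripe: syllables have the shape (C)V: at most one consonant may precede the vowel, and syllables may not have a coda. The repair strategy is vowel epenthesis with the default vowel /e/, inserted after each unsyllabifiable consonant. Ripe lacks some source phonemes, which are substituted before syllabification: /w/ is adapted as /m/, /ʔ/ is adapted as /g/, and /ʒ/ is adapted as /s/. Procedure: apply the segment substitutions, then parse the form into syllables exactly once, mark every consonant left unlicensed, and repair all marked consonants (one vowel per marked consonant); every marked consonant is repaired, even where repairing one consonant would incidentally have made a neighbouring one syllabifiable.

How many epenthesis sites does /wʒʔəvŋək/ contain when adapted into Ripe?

4

After substitution the input is /msgəvŋək/.
The unsyllabifiable consonants are /m/, /s/, /v/, /k/; each receives one epenthetic vowel.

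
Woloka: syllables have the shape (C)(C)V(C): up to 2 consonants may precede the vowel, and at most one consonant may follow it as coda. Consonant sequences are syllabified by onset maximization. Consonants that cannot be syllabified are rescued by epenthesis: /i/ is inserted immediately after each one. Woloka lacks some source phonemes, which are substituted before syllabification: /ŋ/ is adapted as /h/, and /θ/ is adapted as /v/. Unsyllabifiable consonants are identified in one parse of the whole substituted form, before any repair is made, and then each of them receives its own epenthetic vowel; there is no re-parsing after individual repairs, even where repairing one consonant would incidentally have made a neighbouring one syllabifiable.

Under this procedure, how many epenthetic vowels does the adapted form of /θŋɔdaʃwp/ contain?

2

After substitution the input is /vhɔdaʃwp/.
The unsyllabifiable consonants are /w/, /p/; each receives one epenthetic vowel.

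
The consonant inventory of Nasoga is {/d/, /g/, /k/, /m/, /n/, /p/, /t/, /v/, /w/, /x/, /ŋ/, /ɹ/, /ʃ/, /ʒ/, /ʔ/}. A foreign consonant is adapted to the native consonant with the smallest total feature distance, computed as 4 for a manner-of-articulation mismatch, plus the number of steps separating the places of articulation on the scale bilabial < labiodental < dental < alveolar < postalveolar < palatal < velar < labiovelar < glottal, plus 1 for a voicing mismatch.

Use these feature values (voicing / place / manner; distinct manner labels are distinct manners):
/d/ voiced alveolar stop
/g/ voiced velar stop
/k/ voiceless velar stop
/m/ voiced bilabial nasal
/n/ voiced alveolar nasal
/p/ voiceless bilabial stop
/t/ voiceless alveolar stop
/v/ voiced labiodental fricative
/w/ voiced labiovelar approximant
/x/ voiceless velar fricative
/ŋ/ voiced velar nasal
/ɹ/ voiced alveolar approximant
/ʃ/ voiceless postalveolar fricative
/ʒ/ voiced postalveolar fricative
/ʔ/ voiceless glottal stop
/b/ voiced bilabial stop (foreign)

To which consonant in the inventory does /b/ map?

/p/ is closest: same manner (stop), place distance 0 (bilabial→bilabial), voicing differs (+1); total 1. Next closest is /d/ at distance 3.

p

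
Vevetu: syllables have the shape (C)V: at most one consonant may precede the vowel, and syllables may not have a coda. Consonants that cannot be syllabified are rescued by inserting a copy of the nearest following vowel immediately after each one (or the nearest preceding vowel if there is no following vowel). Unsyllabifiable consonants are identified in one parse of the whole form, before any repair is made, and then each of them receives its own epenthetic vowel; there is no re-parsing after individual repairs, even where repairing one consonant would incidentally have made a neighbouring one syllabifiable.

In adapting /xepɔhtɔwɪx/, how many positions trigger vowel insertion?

The unsyllabifiable consonants are /h/, /x/; each receives one epenthetic vowel.

2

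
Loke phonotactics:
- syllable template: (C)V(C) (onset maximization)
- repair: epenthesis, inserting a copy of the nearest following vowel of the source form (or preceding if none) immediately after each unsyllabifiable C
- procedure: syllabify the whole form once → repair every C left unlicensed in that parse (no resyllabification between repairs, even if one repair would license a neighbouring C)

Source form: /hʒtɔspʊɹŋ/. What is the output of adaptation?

hɔʒɔtɔspʊɹŋʊ

The consonants /h/, /ʒ/, /ŋ/ cannot be parsed into a legal (C)V(C) syllable (at most one coda consonant is licensed; onsets are limited to one consonant).
Epenthesis after each stranded consonant: /h/ → /hɔ/, /ʒ/ → /ʒɔ/, /ŋ/ → /ŋʊ/.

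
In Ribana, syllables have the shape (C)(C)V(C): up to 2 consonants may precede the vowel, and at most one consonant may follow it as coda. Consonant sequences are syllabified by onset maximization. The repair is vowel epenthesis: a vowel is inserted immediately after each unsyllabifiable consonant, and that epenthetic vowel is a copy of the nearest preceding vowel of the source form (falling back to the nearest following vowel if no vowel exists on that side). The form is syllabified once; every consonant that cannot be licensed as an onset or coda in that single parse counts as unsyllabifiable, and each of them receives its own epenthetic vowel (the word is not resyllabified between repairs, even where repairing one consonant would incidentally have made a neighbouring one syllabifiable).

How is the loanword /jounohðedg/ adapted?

jounohðedge

Syllabifying with onset maximization leaves /g/ stranded (at most one coda consonant is licensed; onsets may contain at most 2 consonants).
Each unlicensed consonant becomes the onset of a new syllable: /g/ → /ge/.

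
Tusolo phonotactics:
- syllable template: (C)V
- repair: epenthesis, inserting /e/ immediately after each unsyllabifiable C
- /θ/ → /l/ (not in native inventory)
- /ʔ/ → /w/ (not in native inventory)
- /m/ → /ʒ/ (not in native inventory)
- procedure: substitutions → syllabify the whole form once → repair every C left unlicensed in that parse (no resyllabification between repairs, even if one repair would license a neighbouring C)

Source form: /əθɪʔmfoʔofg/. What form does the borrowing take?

Substitution: /θ/ → /l/, /ʔ/ → /w/, /m/ → /ʒ/, giving /əlɪwʒfowofg/.
Syllabifying with onset maximization leaves /w/, /ʒ/, /f/, /g/ stranded (no codas are permitted; onsets are limited to one consonant).
Inserting the epenthetic vowel yields /w/ → /we/, /ʒ/ → /ʒe/, /f/ → /fe/, /g/ → /ge/.

əlɪweʒefowofege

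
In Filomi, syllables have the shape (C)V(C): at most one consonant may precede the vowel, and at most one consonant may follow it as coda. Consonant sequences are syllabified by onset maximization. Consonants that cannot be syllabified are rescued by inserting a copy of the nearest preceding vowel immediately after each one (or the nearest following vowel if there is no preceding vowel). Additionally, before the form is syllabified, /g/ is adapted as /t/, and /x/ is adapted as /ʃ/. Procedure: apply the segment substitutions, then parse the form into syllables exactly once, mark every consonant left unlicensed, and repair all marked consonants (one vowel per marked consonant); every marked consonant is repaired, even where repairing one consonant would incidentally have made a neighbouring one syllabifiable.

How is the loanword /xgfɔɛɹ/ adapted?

ʃɔtɔfɔɛɹ

Substitution: /x/ → /ʃ/, /g/ → /t/, giving /ʃtfɔɛɹ/.
Syllabifying with onset maximization leaves /ʃ/, /t/ stranded (at most one coda consonant is licensed; onsets are limited to one consonant).
Each unlicensed consonant becomes the onset of a new syllable: /ʃ/ → /ʃɔ/, /t/ → /tɔ/.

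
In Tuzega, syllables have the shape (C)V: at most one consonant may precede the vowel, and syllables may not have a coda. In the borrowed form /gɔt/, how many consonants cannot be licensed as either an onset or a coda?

The consonants /t/ cannot be parsed into a legal (C)V syllable (no codas are permitted; onsets are limited to one consonant).

1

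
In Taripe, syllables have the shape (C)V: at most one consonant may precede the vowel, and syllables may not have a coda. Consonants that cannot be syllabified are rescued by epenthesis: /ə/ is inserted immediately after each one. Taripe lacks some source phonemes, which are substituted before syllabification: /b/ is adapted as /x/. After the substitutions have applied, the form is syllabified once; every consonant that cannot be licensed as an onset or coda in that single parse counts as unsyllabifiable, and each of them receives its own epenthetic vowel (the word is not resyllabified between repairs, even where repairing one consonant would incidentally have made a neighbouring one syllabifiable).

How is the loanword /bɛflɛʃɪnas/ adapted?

Substitution: /b/ → /x/, giving /xɛflɛʃɪnas/.
The consonants /f/, /s/ cannot be parsed into a legal (C)V syllable (no codas are permitted; onsets are limited to one consonant).
Each unlicensed consonant becomes the onset of a new syllable: /f/ → /fə/, /s/ → /sə/.

xɛfəlɛʃɪnasə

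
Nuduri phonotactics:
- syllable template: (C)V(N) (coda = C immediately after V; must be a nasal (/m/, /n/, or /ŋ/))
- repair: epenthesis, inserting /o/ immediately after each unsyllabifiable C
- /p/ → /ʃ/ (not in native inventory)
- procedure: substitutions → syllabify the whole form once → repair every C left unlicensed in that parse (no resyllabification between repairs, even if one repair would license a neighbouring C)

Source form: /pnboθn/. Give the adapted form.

Substitution: /p/ → /ʃ/, giving /ʃnboθn/.
Syllabifying with onset maximization leaves /ʃ/, /n/, /θ/, /n/ stranded (only a nasal (/m/, /n/, or /ŋ/) is licensed in coda position; onsets are limited to one consonant).
Inserting the epenthetic vowel yields /ʃ/ → /ʃo/, /n/ → /no/, /θ/ → /θo/, /n/ → /no/.

ʃonoboθono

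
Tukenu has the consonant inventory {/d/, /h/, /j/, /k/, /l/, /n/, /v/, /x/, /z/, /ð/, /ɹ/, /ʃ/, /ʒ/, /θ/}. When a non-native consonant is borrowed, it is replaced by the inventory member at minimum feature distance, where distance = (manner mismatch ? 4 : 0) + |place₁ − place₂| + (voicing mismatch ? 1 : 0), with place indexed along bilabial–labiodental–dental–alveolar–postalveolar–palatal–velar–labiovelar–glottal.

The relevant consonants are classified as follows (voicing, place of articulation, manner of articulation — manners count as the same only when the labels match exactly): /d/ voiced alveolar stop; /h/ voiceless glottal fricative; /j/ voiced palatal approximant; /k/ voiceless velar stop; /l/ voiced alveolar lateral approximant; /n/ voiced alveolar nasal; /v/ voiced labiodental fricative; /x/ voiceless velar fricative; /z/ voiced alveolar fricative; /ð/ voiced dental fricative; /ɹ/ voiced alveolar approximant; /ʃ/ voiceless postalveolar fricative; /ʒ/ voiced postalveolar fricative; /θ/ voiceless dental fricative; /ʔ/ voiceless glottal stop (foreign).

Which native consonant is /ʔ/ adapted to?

/k/ is closest: same manner (stop), place distance 2 (glottal→velar), same voicing; total 2. Next closest is /h/ at distance 4.

k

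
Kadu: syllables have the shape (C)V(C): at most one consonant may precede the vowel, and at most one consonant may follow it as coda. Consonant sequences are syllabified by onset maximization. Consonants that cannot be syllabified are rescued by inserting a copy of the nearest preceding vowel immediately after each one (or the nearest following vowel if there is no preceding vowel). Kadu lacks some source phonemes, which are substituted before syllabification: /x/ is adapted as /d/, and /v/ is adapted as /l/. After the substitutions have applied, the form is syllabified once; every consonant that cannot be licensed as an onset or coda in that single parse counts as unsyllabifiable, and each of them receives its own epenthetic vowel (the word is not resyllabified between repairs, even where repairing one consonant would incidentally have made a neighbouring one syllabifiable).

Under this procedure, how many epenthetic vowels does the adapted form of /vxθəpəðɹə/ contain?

After substitution the input is /ldθəpəðɹə/.
The unsyllabifiable consonants are /l/, /d/; each receives one epenthetic vowel.

2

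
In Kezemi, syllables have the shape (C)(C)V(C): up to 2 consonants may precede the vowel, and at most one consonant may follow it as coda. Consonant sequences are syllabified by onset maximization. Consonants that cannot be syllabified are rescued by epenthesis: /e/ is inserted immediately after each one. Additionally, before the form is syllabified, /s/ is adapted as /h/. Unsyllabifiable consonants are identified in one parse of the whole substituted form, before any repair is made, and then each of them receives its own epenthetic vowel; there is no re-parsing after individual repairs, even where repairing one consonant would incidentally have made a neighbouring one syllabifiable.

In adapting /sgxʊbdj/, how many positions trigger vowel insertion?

After substitution the input is /hgxʊbdj/.
The unsyllabifiable consonants are /h/, /d/, /j/; each receives one epenthetic vowel.

3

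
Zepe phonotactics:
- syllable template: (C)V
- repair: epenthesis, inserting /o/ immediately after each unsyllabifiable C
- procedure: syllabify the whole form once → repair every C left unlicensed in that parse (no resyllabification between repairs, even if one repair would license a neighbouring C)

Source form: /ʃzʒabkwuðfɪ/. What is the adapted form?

ʃozoʒabokowuðofɪ

The consonants /ʃ/, /z/, /b/, /k/, /ð/ cannot be parsed into a legal (C)V syllable (no codas are permitted; onsets are limited to one consonant).
Epenthesis after each stranded consonant: /ʃ/ → /ʃo/, /z/ → /zo/, /b/ → /bo/, /k/ → /ko/, /ð/ → /ðo/.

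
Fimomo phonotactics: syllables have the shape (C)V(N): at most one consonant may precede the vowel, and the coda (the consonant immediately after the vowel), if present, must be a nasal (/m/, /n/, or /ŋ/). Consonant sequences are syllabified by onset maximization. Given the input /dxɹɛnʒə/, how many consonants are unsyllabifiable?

2

Under (C)V(N), the unsyllabifiable consonants are /d/, /x/ (only a nasal (/m/, /n/, or /ŋ/) is licensed in coda position; onsets are limited to one consonant).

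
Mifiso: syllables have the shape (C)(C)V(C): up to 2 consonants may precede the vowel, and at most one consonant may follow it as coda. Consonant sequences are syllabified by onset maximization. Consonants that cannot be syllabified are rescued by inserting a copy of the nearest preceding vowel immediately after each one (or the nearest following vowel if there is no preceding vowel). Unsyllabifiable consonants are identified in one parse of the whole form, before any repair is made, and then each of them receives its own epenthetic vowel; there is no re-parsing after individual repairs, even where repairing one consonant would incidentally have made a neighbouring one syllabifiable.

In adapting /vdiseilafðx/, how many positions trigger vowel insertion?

The unsyllabifiable consonants are /ð/, /x/; each receives one epenthetic vowel.

2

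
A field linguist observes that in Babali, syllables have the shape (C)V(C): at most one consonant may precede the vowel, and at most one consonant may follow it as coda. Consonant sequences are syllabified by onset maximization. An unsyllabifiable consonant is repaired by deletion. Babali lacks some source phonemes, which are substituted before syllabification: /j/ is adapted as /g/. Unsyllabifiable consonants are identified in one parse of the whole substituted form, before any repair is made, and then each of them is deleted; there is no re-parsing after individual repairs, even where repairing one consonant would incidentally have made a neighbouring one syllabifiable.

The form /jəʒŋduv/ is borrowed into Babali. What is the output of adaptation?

Substitution: /j/ → /g/, giving /gəʒŋduv/.
Syllabifying with onset maximization leaves /ŋ/ stranded (at most one coda consonant is licensed; onsets are limited to one consonant).
Deletion applies to /ŋ/.

gəʒduv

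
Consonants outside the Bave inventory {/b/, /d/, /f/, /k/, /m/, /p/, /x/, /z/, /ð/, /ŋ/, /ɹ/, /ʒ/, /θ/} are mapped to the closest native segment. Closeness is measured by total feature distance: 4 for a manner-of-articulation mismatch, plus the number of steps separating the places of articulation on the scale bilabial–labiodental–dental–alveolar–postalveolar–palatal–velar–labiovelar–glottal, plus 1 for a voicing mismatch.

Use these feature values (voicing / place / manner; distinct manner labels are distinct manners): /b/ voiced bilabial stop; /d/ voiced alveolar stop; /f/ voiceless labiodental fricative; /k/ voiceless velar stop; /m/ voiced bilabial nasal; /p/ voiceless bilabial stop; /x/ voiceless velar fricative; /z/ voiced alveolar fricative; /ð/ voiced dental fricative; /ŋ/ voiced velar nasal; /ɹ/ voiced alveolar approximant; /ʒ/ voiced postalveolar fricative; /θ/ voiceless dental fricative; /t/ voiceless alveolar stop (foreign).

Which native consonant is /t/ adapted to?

d

/d/ is closest: same manner (stop), place distance 0 (alveolar→alveolar), voicing differs (+1); total 1. Next closest is /k/ at distance 3.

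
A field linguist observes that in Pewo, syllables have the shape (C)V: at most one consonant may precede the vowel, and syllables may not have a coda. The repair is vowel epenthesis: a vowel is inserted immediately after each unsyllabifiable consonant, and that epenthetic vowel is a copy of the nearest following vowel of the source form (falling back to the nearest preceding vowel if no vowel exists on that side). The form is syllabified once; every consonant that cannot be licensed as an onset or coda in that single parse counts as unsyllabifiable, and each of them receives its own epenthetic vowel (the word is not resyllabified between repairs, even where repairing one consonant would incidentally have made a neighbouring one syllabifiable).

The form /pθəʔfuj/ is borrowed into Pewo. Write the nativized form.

pəθəʔufuju

The consonants /p/, /ʔ/, /j/ cannot be parsed into a legal (C)V syllable (no codas are permitted; onsets are limited to one consonant).
Epenthesis after each stranded consonant: /p/ → /pə/, /ʔ/ → /ʔu/, /j/ → /ju/.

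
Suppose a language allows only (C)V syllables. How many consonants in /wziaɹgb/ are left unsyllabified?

Under (C)V, the unsyllabifiable consonants are /w/, /ɹ/, /g/, /b/ (no codas are permitted; onsets are limited to one consonant).

4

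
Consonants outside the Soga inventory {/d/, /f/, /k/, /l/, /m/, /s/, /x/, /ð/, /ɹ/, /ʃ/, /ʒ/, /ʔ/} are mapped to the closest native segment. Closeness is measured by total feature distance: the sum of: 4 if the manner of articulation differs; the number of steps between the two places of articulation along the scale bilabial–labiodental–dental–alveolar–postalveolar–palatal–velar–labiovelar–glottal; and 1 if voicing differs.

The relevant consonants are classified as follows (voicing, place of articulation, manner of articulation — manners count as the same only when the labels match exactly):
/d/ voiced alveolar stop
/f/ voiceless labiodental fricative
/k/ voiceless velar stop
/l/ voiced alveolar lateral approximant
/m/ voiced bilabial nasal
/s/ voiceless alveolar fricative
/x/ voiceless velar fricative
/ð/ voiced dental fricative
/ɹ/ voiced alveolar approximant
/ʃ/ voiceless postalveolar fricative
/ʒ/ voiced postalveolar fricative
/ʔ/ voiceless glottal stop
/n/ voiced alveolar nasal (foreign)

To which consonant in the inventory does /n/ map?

/m/ is closest: same manner (nasal), place distance 3 (alveolar→bilabial), same voicing; total 3. Next closest is /d/ at distance 4.

m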